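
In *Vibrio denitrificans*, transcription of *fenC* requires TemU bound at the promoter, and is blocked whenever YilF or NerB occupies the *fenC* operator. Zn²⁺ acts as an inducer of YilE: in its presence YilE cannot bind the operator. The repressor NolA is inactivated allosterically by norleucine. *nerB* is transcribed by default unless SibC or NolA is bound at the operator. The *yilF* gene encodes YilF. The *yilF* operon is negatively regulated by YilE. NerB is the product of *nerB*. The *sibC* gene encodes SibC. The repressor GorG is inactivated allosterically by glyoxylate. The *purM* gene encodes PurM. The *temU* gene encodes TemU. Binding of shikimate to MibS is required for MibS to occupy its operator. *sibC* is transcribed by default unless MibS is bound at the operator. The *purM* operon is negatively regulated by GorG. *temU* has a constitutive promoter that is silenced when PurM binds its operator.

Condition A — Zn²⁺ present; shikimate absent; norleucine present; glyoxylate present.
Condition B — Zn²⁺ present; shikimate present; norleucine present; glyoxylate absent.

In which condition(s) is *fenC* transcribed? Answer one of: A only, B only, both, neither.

Condition A:
Zn²⁺ is present, so YilE is inactive.
With no repressor bound, *yilF* is transcribed.
So YilF is produced and active.
Shikimate is absent, so MibS is inactive.
With no repressor bound, *sibC* is transcribed.
So SibC is produced and active.
Norleucine is present, so NolA is inactive.
With repressor SibC bound, *nerB* is not transcribed.
So NerB is not produced.
Glyoxylate is present, so GorG is inactive.
With no repressor bound, *purM* is transcribed.
So PurM is produced and active.
With repressor PurM bound, *temU* is not transcribed.
So TemU is not produced.
With repressor YilF bound, *fenC* is not transcribed.
→ *fenC* is OFF in A.
Condition B:
Zn²⁺ is present, so YilE is inactive.
With no repressor bound, *yilF* is transcribed.
So YilF is produced and active.
Shikimate is present, so MibS is active.
With repressor MibS bound, *sibC* is not transcribed.
So SibC is not produced.
Norleucine is present, so NolA is inactive.
With no repressor bound, *nerB* is transcribed.
So NerB is produced and active.
Glyoxylate is absent, so GorG is active.
With repressor GorG bound, *purM* is not transcribed.
So PurM is not produced.
With no repressor bound, *temU* is transcribed.
So TemU is produced and active.
With repressor YilF bound, *fenC* is not transcribed.
→ *fenC* is OFF in B.

neither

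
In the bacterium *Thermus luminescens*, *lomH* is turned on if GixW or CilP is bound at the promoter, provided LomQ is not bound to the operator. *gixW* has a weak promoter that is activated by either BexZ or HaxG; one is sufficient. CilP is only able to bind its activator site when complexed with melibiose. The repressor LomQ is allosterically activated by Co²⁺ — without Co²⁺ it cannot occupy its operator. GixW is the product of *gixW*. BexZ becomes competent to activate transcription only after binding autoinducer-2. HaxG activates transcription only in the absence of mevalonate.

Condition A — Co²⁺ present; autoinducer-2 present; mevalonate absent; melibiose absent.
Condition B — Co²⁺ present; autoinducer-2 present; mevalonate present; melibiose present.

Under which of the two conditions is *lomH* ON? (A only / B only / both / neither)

neither

Condition A:
Co²⁺ is present, so LomQ is active.
Autoinducer-2 is present, so BexZ is active.
Mevalonate is absent, so HaxG is active.
Activator BexZ is present, so *gixW* is transcribed.
So GixW is produced and active.
Melibiose is absent, so CilP is inactive.
With repressor LomQ bound, *lomH* is not transcribed.
→ *lomH* is OFF in A.
Condition B:
Co²⁺ is present, so LomQ is active.
Autoinducer-2 is present, so BexZ is active.
Mevalonate is present, so HaxG is inactive.
Activator BexZ is present, so *gixW* is transcribed.
So GixW is produced and active.
Melibiose is present, so CilP is active.
With repressor LomQ bound, *lomH* is not transcribed.
→ *lomH* is OFF in B.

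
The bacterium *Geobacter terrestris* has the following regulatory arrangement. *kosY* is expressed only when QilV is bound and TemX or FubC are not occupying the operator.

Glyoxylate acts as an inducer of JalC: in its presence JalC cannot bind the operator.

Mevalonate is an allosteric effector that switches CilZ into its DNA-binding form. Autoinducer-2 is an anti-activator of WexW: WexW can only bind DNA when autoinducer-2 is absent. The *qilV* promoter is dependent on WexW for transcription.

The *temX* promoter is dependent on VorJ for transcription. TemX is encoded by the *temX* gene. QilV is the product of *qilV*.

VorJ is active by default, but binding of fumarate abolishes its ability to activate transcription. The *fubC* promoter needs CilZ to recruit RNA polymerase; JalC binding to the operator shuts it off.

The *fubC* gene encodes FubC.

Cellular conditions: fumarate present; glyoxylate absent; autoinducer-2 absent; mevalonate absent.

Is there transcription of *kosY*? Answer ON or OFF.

Fumarate is present, so VorJ is inactive.
Required activator VorJ is absent, so *temX* is not transcribed.
So TemX is not produced.
Mevalonate is absent, so CilZ is inactive.
Glyoxylate is absent, so JalC is active.
With repressor JalC bound, *fubC* is not transcribed.
So FubC is not produced.
Autoinducer-2 is absent, so WexW is active.
No repressor is bound and WexW is active, so *qilV* is transcribed.
So QilV is produced and active.
No repressor is bound and QilV is active, so *kosY* is transcribed.

ON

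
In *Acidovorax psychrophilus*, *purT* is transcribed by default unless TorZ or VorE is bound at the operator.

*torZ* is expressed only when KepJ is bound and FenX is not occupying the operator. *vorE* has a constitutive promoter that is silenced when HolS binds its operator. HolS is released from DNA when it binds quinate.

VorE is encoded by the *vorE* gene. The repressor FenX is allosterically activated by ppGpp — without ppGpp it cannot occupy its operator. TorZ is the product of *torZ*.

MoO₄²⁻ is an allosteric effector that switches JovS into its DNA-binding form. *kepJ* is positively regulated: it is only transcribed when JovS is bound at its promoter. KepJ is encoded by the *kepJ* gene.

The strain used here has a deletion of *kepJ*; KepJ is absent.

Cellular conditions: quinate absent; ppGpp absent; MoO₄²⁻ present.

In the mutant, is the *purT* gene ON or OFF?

ON

KepJ is non-functional in this strain, so it has no effect.
ppGpp is absent, so FenX is inactive.
Required activator KepJ is absent, so *torZ* is not transcribed.
So TorZ is not produced.
Quinate is absent, so HolS is active.
With repressor HolS bound, *vorE* is not transcribed.
So VorE is not produced.
With no repressor bound, *purT* is transcribed.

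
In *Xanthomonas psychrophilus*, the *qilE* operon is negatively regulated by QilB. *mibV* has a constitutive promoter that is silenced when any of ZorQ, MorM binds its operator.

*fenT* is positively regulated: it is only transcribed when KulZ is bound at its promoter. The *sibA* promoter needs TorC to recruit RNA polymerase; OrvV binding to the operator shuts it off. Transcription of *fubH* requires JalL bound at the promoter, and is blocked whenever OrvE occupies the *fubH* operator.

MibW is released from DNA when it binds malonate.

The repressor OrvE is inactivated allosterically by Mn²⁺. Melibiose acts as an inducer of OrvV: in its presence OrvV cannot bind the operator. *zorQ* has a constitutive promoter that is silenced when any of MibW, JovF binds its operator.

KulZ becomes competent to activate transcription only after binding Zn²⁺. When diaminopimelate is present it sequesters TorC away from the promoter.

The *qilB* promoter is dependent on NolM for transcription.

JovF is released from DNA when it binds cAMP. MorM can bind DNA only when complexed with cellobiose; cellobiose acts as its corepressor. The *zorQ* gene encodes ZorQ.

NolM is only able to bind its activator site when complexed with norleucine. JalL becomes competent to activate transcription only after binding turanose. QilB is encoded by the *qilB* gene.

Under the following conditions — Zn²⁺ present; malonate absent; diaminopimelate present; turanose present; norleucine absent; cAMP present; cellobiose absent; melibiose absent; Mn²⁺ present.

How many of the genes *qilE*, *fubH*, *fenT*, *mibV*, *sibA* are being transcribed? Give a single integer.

Norleucine is absent, so NolM is inactive.
Required activator NolM is absent, so *qilB* is not transcribed.
So QilB is not produced.
With no repressor bound, *qilE* is transcribed.
→ *qilE* is ON.
Turanose is present, so JalL is active.
Mn²⁺ is present, so OrvE is inactive.
No repressor is bound and JalL is active, so *fubH* is transcribed.
→ *fubH* is ON.
Zn²⁺ is present, so KulZ is active.
No repressor is bound and KulZ is active, so *fenT* is transcribed.
→ *fenT* is ON.
Malonate is absent, so MibW is active.
cAMP is present, so JovF is inactive.
With repressor MibW bound, *zorQ* is not transcribed.
So ZorQ is not produced.
Cellobiose is absent, so MorM is inactive.
With no repressor bound, *mibV* is transcribed.
→ *mibV* is ON.
Diaminopimelate is present, so TorC is inactive.
Melibiose is absent, so OrvV is active.
With repressor OrvV bound, *sibA* is not transcribed.
→ *sibA* is OFF.
4 of the 5 genes are transcribed.

4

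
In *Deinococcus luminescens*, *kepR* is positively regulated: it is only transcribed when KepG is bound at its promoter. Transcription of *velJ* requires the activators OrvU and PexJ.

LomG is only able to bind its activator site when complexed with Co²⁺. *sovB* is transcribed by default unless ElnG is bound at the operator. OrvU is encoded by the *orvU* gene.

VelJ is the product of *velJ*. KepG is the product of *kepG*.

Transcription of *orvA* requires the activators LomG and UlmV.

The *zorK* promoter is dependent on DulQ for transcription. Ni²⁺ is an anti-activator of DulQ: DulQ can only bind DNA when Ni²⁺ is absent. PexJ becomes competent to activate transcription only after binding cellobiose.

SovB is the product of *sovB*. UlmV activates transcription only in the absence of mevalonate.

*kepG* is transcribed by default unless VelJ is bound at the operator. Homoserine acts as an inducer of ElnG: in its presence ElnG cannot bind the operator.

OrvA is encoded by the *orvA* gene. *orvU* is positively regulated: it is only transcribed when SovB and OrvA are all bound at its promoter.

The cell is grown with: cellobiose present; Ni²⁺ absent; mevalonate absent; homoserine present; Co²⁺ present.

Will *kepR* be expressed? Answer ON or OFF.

OFF

Homoserine is present, so ElnG is inactive.
With no repressor bound, *sovB* is transcribed.
So SovB is produced and active.
Co²⁺ is present, so LomG is active.
Mevalonate is absent, so UlmV is active.
No repressor is bound and LomG and UlmV are active, so *orvA* is transcribed.
So OrvA is produced and active.
No repressor is bound and SovB and OrvA are active, so *orvU* is transcribed.
So OrvU is produced and active.
Cellobiose is present, so PexJ is active.
No repressor is bound and OrvU and PexJ are active, so *velJ* is transcribed.
So VelJ is produced and active.
With repressor VelJ bound, *kepG* is not transcribed.
So KepG is not produced.
Required activator KepG is absent, so *kepR* is not transcribed.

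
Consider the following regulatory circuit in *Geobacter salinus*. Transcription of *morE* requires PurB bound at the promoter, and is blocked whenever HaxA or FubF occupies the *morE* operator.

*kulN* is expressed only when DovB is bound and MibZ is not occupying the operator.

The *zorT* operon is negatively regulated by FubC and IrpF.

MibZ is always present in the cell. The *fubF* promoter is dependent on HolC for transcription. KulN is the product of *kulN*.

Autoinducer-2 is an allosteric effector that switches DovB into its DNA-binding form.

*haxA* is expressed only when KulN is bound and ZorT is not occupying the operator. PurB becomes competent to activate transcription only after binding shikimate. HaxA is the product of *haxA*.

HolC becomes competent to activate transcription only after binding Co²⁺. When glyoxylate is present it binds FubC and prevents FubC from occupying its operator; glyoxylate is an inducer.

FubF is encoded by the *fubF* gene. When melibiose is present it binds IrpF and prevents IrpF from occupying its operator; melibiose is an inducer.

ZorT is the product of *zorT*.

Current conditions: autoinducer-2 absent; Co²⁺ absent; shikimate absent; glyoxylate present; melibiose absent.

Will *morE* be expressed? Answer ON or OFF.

OFF

Autoinducer-2 is absent, so DovB is inactive.
MibZ is produced constitutively and is active.
With repressor MibZ bound, *kulN* is not transcribed.
So KulN is not produced.
Glyoxylate is present, so FubC is inactive.
Melibiose is absent, so IrpF is active.
With repressor IrpF bound, *zorT* is not transcribed.
So ZorT is not produced.
Required activator KulN is absent, so *haxA* is not transcribed.
So HaxA is not produced.
Shikimate is absent, so PurB is inactive.
Co²⁺ is absent, so HolC is inactive.
Required activator HolC is absent, so *fubF* is not transcribed.
So FubF is not produced.
Required activator PurB is absent, so *morE* is not transcribed.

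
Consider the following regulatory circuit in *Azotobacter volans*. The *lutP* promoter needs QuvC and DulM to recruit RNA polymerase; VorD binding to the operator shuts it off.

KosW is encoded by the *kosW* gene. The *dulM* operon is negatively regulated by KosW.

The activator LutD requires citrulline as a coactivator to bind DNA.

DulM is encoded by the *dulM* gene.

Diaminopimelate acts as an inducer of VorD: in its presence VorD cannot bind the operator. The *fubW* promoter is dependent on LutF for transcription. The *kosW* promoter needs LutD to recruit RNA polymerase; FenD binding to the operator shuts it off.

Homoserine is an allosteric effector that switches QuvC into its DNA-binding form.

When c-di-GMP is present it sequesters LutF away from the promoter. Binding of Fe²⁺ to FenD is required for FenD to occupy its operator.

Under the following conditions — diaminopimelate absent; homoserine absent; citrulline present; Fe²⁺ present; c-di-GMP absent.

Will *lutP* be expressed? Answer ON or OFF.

OFF

Homoserine is absent, so QuvC is inactive.
Citrulline is present, so LutD is active.
Fe²⁺ is present, so FenD is active.
With repressor FenD bound, *kosW* is not transcribed.
So KosW is not produced.
With no repressor bound, *dulM* is transcribed.
So DulM is produced and active.
Diaminopimelate is absent, so VorD is active.
With repressor VorD bound, *lutP* is not transcribed.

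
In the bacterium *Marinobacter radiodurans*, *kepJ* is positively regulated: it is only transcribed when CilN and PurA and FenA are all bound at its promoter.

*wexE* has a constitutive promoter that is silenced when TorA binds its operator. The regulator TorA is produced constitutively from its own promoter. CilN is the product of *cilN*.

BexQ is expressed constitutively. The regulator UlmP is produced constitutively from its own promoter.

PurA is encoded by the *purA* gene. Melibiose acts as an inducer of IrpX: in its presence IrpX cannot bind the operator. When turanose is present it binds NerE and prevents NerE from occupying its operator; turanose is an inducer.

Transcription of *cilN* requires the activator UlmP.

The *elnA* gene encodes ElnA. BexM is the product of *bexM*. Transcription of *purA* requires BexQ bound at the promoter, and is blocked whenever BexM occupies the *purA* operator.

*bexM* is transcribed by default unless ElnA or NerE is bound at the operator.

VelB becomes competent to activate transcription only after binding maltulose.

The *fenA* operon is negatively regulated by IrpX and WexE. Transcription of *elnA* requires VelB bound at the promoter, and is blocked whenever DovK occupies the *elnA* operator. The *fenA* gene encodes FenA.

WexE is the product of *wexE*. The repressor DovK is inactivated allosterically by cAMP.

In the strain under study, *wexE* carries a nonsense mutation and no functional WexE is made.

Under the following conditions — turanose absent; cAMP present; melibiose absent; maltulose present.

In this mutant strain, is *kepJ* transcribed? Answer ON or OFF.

OFF

UlmP is produced constitutively and is active.
No repressor is bound and UlmP is active, so *cilN* is transcribed.
So CilN is produced and active.
Maltulose is present, so VelB is active.
cAMP is present, so DovK is inactive.
No repressor is bound and VelB is active, so *elnA* is transcribed.
So ElnA is produced and active.
Turanose is absent, so NerE is active.
With repressor ElnA bound, *bexM* is not transcribed.
So BexM is not produced.
BexQ is produced constitutively and is active.
No repressor is bound and BexQ is active, so *purA* is transcribed.
So PurA is produced and active.
Melibiose is absent, so IrpX is active.
WexE is non-functional in this strain, so it has no effect.
With repressor IrpX bound, *fenA* is not transcribed.
So FenA is not produced.
Required activator FenA is absent, so *kepJ* is not transcribed.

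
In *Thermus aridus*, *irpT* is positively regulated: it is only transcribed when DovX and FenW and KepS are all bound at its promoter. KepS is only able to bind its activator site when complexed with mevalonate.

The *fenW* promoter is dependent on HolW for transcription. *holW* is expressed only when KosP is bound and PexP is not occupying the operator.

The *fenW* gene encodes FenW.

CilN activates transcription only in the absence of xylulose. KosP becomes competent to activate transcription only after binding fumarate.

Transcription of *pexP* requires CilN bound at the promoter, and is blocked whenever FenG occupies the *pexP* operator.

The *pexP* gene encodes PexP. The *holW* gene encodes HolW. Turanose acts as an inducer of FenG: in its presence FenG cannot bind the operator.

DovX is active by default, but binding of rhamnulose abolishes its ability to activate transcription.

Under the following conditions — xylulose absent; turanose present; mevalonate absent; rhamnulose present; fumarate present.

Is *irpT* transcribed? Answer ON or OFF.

OFF

Rhamnulose is present, so DovX is inactive.
Fumarate is present, so KosP is active.
Turanose is present, so FenG is inactive.
Xylulose is absent, so CilN is active.
No repressor is bound and CilN is active, so *pexP* is transcribed.
So PexP is produced and active.
With repressor PexP bound, *holW* is not transcribed.
So HolW is not produced.
Required activator HolW is absent, so *fenW* is not transcribed.
So FenW is not produced.
Mevalonate is absent, so KepS is inactive.
Required activator DovX is absent, so *irpT* is not transcribed.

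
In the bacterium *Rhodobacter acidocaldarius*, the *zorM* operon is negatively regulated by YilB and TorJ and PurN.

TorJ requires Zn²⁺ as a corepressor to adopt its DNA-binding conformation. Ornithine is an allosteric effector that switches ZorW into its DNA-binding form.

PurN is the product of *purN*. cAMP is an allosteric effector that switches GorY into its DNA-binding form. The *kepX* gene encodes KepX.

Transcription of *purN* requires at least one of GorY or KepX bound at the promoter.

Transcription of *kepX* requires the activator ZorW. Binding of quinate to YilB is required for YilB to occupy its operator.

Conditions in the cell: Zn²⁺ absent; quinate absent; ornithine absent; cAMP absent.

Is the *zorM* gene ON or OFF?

ON

Quinate is absent, so YilB is inactive.
Zn²⁺ is absent, so TorJ is inactive.
cAMP is absent, so GorY is inactive.
Ornithine is absent, so ZorW is inactive.
Required activator ZorW is absent, so *kepX* is not transcribed.
So KepX is not produced.
No activator is available at the *purN* promoter, so *purN* is not transcribed.
So PurN is not produced.
With no repressor bound, *zorM* is transcribed.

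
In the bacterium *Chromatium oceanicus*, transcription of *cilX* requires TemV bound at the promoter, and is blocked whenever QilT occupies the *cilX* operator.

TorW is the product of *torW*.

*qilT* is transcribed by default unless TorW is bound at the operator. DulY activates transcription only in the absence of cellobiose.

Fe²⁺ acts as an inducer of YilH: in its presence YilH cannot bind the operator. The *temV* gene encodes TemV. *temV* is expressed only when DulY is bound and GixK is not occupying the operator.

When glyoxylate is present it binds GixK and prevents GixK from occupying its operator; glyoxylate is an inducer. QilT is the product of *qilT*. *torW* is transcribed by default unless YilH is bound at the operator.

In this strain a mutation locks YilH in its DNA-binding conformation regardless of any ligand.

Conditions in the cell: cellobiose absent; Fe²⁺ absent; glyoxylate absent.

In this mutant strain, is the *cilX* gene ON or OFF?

OFF

Glyoxylate is absent, so GixK is active.
Cellobiose is absent, so DulY is active.
With repressor GixK bound, *temV* is not transcribed.
So TemV is not produced.
YilH is constitutively active in this strain.
With repressor YilH bound, *torW* is not transcribed.
So TorW is not produced.
With no repressor bound, *qilT* is transcribed.
So QilT is produced and active.
With repressor QilT bound, *cilX* is not transcribed.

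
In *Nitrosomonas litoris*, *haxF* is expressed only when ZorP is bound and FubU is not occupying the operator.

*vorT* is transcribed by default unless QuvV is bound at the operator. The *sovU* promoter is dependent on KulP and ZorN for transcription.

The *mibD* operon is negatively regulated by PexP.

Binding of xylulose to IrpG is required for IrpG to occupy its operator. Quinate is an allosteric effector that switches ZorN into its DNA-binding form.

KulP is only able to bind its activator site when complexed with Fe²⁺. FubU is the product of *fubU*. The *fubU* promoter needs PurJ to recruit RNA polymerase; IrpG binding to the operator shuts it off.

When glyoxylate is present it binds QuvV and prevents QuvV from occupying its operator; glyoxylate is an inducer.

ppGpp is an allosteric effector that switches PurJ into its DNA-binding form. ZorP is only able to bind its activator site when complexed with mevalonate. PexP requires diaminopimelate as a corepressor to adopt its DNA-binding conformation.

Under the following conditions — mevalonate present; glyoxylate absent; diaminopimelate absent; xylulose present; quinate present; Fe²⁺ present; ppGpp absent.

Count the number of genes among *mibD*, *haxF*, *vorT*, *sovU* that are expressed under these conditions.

Diaminopimelate is absent, so PexP is inactive.
With no repressor bound, *mibD* is transcribed.
→ *mibD* is ON.
Mevalonate is present, so ZorP is active.
ppGpp is absent, so PurJ is inactive.
Xylulose is present, so IrpG is active.
With repressor IrpG bound, *fubU* is not transcribed.
So FubU is not produced.
No repressor is bound and ZorP is active, so *haxF* is transcribed.
→ *haxF* is ON.
Glyoxylate is absent, so QuvV is active.
With repressor QuvV bound, *vorT* is not transcribed.
→ *vorT* is OFF.
Fe²⁺ is present, so KulP is active.
Quinate is present, so ZorN is active.
No repressor is bound and KulP and ZorN are active, so *sovU* is transcribed.
→ *sovU* is ON.
3 of the 4 genes are transcribed.

3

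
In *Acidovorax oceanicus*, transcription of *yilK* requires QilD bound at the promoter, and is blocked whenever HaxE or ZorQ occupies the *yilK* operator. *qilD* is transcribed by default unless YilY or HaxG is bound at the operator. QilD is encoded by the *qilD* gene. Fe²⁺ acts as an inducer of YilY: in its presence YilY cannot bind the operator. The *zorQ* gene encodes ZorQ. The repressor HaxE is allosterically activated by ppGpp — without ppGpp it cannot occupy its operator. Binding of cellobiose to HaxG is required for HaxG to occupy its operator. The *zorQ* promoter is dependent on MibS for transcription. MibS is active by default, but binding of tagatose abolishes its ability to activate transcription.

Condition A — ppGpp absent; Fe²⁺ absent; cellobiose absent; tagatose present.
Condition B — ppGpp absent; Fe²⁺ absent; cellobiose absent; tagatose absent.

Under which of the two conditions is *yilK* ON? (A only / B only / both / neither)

Condition A:
ppGpp is absent, so HaxE is inactive.
Fe²⁺ is absent, so YilY is active.
Cellobiose is absent, so HaxG is inactive.
With repressor YilY bound, *qilD* is not transcribed.
So QilD is not produced.
Tagatose is present, so MibS is inactive.
Required activator MibS is absent, so *zorQ* is not transcribed.
So ZorQ is not produced.
Required activator QilD is absent, so *yilK* is not transcribed.
→ *yilK* is OFF in A.
Condition B:
ppGpp is absent, so HaxE is inactive.
Fe²⁺ is absent, so YilY is active.
Cellobiose is absent, so HaxG is inactive.
With repressor YilY bound, *qilD* is not transcribed.
So QilD is not produced.
Tagatose is absent, so MibS is active.
No repressor is bound and MibS is active, so *zorQ* is transcribed.
So ZorQ is produced and active.
With repressor ZorQ bound, *yilK* is not transcribed.
→ *yilK* is OFF in B.

neither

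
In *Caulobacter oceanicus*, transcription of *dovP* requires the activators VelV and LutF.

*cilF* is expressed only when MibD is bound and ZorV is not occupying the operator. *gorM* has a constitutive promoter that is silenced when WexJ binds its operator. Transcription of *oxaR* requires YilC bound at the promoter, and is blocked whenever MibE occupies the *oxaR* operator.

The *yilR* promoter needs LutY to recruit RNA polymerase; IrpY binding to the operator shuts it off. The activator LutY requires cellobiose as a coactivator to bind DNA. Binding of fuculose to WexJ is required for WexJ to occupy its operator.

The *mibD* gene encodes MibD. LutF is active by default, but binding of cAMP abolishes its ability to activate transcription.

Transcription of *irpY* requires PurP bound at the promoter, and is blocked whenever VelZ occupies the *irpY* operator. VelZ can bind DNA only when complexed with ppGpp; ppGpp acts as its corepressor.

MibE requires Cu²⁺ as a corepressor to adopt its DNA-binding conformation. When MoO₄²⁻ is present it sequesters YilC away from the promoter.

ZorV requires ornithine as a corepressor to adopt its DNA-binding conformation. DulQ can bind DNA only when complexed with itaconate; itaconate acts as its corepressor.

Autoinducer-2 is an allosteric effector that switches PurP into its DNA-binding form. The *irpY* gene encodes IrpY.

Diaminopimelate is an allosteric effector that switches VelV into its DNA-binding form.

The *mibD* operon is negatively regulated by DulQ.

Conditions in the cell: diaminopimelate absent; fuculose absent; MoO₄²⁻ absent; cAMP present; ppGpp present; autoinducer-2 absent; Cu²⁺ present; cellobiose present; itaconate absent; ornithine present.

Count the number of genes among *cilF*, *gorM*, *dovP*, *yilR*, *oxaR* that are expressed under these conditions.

2

Itaconate is absent, so DulQ is inactive.
With no repressor bound, *mibD* is transcribed.
So MibD is produced and active.
Ornithine is present, so ZorV is active.
With repressor ZorV bound, *cilF* is not transcribed.
→ *cilF* is OFF.
Fuculose is absent, so WexJ is inactive.
With no repressor bound, *gorM* is transcribed.
→ *gorM* is ON.
Diaminopimelate is absent, so VelV is inactive.
cAMP is present, so LutF is inactive.
Required activator VelV is absent, so *dovP* is not transcribed.
→ *dovP* is OFF.
Cellobiose is present, so LutY is active.
ppGpp is present, so VelZ is active.
Autoinducer-2 is absent, so PurP is inactive.
With repressor VelZ bound, *irpY* is not transcribed.
So IrpY is not produced.
No repressor is bound and LutY is active, so *yilR* is transcribed.
→ *yilR* is ON.
MoO₄²⁻ is absent, so YilC is active.
Cu²⁺ is present, so MibE is active.
With repressor MibE bound, *oxaR* is not transcribed.
→ *oxaR* is OFF.
2 of the 5 genes are transcribed.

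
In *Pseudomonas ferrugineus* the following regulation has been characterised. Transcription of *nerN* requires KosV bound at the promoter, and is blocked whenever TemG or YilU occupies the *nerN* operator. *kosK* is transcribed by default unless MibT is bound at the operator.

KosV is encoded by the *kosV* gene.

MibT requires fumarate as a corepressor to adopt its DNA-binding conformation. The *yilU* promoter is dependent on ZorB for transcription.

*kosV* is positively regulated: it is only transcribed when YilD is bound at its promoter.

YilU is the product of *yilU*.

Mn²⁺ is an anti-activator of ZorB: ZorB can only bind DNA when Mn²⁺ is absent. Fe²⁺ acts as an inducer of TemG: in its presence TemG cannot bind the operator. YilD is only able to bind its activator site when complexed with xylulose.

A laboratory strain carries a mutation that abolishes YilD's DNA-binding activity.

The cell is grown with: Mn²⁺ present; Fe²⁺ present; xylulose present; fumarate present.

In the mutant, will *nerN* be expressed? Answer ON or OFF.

YilD is non-functional in this strain, so it has no effect.
Required activator YilD is absent, so *kosV* is not transcribed.
So KosV is not produced.
Fe²⁺ is present, so TemG is inactive.
Mn²⁺ is present, so ZorB is inactive.
Required activator ZorB is absent, so *yilU* is not transcribed.
So YilU is not produced.
Required activator KosV is absent, so *nerN* is not transcribed.

OFF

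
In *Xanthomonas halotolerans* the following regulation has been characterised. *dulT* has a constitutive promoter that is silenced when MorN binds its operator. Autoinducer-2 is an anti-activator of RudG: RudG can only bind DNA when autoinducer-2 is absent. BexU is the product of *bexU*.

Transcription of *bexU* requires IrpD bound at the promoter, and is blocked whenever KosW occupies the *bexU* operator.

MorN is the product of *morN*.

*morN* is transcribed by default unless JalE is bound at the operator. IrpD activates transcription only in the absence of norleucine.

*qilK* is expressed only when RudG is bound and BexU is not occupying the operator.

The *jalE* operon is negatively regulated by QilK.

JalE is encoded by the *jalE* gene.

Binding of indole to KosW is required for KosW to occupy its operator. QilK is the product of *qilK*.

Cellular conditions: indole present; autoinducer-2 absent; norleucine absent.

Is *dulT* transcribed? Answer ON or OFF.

Norleucine is absent, so IrpD is active.
Indole is present, so KosW is active.
With repressor KosW bound, *bexU* is not transcribed.
So BexU is not produced.
Autoinducer-2 is absent, so RudG is active.
No repressor is bound and RudG is active, so *qilK* is transcribed.
So QilK is produced and active.
With repressor QilK bound, *jalE* is not transcribed.
So JalE is not produced.
With no repressor bound, *morN* is transcribed.
So MorN is produced and active.
With repressor MorN bound, *dulT* is not transcribed.

OFF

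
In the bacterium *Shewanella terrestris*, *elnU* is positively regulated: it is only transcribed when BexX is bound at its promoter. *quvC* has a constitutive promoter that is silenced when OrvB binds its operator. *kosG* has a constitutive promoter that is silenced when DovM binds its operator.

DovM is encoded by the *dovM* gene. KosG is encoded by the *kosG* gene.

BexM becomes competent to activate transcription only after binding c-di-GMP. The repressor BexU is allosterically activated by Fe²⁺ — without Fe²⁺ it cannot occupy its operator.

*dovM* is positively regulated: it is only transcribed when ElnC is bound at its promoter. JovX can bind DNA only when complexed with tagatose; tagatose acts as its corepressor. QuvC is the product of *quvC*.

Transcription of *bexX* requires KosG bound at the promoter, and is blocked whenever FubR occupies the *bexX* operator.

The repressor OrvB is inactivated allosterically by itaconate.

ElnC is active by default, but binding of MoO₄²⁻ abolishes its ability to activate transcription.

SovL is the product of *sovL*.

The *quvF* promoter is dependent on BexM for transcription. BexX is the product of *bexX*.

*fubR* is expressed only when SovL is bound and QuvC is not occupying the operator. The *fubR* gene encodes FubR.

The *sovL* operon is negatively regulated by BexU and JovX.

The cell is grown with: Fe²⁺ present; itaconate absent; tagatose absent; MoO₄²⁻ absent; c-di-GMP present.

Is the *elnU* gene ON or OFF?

OFF

MoO₄²⁻ is absent, so ElnC is active.
No repressor is bound and ElnC is active, so *dovM* is transcribed.
So DovM is produced and active.
With repressor DovM bound, *kosG* is not transcribed.
So KosG is not produced.
Itaconate is absent, so OrvB is active.
With repressor OrvB bound, *quvC* is not transcribed.
So QuvC is not produced.
Fe²⁺ is present, so BexU is active.
Tagatose is absent, so JovX is inactive.
With repressor BexU bound, *sovL* is not transcribed.
So SovL is not produced.
Required activator SovL is absent, so *fubR* is not transcribed.
So FubR is not produced.
Required activator KosG is absent, so *bexX* is not transcribed.
So BexX is not produced.
Required activator BexX is absent, so *elnU* is not transcribed.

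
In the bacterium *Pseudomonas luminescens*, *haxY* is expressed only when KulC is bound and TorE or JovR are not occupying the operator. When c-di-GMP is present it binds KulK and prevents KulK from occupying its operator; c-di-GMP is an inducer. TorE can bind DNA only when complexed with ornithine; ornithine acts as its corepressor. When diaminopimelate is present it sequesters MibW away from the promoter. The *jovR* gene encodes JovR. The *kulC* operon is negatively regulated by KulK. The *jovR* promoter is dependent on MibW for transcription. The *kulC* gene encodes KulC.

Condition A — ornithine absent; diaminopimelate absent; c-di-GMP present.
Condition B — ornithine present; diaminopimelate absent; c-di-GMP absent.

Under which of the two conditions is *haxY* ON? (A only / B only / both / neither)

neither

Condition A:
Ornithine is absent, so TorE is inactive.
Diaminopimelate is absent, so MibW is active.
No repressor is bound and MibW is active, so *jovR* is transcribed.
So JovR is produced and active.
c-di-GMP is present, so KulK is inactive.
With no repressor bound, *kulC* is transcribed.
So KulC is produced and active.
With repressor JovR bound, *haxY* is not transcribed.
→ *haxY* is OFF in A.
Condition B:
Ornithine is present, so TorE is active.
Diaminopimelate is absent, so MibW is active.
No repressor is bound and MibW is active, so *jovR* is transcribed.
So JovR is produced and active.
c-di-GMP is absent, so KulK is active.
With repressor KulK bound, *kulC* is not transcribed.
So KulC is not produced.
With repressor TorE bound, *haxY* is not transcribed.
→ *haxY* is OFF in B.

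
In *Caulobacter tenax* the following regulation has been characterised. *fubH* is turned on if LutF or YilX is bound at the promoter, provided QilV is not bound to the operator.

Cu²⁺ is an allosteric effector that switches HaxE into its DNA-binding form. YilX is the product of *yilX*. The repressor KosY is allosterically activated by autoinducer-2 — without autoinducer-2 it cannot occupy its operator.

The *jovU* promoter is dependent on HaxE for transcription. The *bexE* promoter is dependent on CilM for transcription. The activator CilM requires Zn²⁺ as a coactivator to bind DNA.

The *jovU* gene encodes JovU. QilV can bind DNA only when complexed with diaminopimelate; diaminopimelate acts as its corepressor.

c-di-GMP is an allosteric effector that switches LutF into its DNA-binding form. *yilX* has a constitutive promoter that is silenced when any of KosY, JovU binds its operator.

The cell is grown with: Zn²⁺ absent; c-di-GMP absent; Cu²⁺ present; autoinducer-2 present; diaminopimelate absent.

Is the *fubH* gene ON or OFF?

c-di-GMP is absent, so LutF is inactive.
Diaminopimelate is absent, so QilV is inactive.
Autoinducer-2 is present, so KosY is active.
Cu²⁺ is present, so HaxE is active.
No repressor is bound and HaxE is active, so *jovU* is transcribed.
So JovU is produced and active.
With repressor KosY bound, *yilX* is not transcribed.
So YilX is not produced.
No activator is available at the *fubH* promoter, so *fubH* is not transcribed.

OFF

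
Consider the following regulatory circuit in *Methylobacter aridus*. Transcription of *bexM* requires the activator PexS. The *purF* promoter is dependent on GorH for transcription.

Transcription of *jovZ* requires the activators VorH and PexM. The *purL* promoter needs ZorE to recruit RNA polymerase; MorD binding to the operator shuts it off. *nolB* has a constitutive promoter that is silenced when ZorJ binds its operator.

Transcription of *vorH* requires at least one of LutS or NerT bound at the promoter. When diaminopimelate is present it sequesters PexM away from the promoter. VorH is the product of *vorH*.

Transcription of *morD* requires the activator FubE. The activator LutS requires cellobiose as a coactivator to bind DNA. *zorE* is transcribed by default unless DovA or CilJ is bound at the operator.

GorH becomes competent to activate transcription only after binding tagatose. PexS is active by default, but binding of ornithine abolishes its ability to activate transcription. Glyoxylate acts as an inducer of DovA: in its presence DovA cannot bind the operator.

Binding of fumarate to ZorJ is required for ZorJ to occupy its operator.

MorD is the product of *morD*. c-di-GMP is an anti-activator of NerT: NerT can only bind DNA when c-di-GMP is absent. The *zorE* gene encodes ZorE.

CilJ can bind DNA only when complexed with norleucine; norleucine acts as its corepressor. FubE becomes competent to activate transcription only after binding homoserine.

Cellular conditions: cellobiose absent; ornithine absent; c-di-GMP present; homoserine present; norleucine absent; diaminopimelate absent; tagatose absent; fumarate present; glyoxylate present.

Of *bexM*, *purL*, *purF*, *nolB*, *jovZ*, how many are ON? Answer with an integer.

1

Ornithine is absent, so PexS is active.
No repressor is bound and PexS is active, so *bexM* is transcribed.
→ *bexM* is ON.
Homoserine is present, so FubE is active.
No repressor is bound and FubE is active, so *morD* is transcribed.
So MorD is produced and active.
Glyoxylate is present, so DovA is inactive.
Norleucine is absent, so CilJ is inactive.
With no repressor bound, *zorE* is transcribed.
So ZorE is produced and active.
With repressor MorD bound, *purL* is not transcribed.
→ *purL* is OFF.
Tagatose is absent, so GorH is inactive.
Required activator GorH is absent, so *purF* is not transcribed.
→ *purF* is OFF.
Fumarate is present, so ZorJ is active.
With repressor ZorJ bound, *nolB* is not transcribed.
→ *nolB* is OFF.
Cellobiose is absent, so LutS is inactive.
c-di-GMP is present, so NerT is inactive.
No activator is available at the *vorH* promoter, so *vorH* is not transcribed.
So VorH is not produced.
Diaminopimelate is absent, so PexM is active.
Required activator VorH is absent, so *jovZ* is not transcribed.
→ *jovZ* is OFF.
1 of the 5 genes is transcribed.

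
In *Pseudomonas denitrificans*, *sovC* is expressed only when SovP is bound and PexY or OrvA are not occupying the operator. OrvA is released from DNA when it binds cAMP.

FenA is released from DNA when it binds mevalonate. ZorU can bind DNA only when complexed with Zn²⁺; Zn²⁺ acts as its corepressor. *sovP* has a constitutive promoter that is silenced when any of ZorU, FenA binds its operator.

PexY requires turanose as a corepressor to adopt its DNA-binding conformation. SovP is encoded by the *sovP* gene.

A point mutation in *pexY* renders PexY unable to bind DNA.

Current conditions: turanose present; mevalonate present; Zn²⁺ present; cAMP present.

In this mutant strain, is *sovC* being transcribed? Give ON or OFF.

PexY is non-functional in this strain, so it has no effect.
cAMP is present, so OrvA is inactive.
Zn²⁺ is present, so ZorU is active.
Mevalonate is present, so FenA is inactive.
With repressor ZorU bound, *sovP* is not transcribed.
So SovP is not produced.
Required activator SovP is absent, so *sovC* is not transcribed.

OFF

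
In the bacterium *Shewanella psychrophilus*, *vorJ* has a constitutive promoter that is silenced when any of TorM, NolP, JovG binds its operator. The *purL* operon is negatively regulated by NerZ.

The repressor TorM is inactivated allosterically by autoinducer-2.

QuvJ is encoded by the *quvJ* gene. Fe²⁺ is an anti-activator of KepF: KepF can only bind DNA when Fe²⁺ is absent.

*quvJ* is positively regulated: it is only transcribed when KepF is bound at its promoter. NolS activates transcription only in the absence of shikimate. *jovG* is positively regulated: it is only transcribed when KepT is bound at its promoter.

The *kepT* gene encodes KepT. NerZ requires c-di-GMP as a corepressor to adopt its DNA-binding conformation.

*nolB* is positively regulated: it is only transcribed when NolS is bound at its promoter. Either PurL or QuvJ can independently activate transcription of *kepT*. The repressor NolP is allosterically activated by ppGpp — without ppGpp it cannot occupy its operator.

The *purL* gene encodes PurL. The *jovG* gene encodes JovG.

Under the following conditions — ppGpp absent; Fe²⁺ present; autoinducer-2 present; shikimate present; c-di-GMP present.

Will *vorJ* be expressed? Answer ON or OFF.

ON

Autoinducer-2 is present, so TorM is inactive.
ppGpp is absent, so NolP is inactive.
c-di-GMP is present, so NerZ is active.
With repressor NerZ bound, *purL* is not transcribed.
So PurL is not produced.
Fe²⁺ is present, so KepF is inactive.
Required activator KepF is absent, so *quvJ* is not transcribed.
So QuvJ is not produced.
No activator is available at the *kepT* promoter, so *kepT* is not transcribed.
So KepT is not produced.
Required activator KepT is absent, so *jovG* is not transcribed.
So JovG is not produced.
With no repressor bound, *vorJ* is transcribed.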